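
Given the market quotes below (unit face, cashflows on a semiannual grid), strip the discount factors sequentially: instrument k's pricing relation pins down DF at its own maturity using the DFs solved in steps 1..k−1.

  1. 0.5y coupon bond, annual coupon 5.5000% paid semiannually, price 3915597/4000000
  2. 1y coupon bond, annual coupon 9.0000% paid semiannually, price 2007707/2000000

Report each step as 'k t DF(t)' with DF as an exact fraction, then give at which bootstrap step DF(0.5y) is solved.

1 1/2 9527/10000
2 1 2299/2500
DF(0.5y) is solved at step 1

step 1 [0.5y] bond c/2=11/400: DF=(3915597/4000000 − 11/400·(0))/(1+11/400) = 9527/10000 ≈ 0.952700
step 2 [1y] bond c/2=9/200: DF=(2007707/2000000 − 9/200·(0.952700))/(1+9/200) = 2299/2500 ≈ 0.919600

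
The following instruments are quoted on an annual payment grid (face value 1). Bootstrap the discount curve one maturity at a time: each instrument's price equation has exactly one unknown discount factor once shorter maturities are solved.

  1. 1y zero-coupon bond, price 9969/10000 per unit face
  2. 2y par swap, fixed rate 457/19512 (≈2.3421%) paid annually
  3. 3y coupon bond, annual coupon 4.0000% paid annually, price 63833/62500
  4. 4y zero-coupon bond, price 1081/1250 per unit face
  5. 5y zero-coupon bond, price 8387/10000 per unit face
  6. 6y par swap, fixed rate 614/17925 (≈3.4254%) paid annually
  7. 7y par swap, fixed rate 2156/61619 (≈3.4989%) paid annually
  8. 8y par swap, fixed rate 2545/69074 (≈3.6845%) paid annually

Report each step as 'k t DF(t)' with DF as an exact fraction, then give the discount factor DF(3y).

1 1 9969/10000
2 2 9543/10000
3 3 907/1000
4 4 1081/1250
5 5 8387/10000
6 6 4079/5000
7 7 1961/2500
8 8 1491/2000
DF(3y) = 907/1000 ≈ 0.907000

step 1 [1y] zero: DF = P = 9969/10000 ≈ 0.996900
step 2 [2y] swap r/1=457/19512: DF=(1 − 457/19512·(0.996900))/(1+457/19512) = 9543/10000 ≈ 0.954300
step 3 [3y] bond c/1=1/25: DF=(63833/62500 − 1/25·(0.996900+0.954300))/(1+1/25) = 907/1000 ≈ 0.907000
step 4 [4y] zero: DF = P = 1081/1250 ≈ 0.864800
step 5 [5y] zero: DF = P = 8387/10000 ≈ 0.838700
step 6 [6y] swap r/1=614/17925: DF=(1 − 614/17925·(0.996900+0.954300+0.907000+0.864800+0.838700))/(1+614/17925) = 4079/5000 ≈ 0.815800
step 7 [7y] swap r/1=2156/61619: DF=(1 − 2156/61619·(0.996900+0.954300+0.907000+0.864800+0.838700+0.815800))/(1+2156/61619) = 1961/2500 ≈ 0.784400
step 8 [8y] swap r/1=2545/69074: DF=(1 − 2545/69074·(0.996900+0.954300+0.907000+0.864800+0.838700+0.815800+0.784400))/(1+2545/69074) = 1491/2000 ≈ 0.745500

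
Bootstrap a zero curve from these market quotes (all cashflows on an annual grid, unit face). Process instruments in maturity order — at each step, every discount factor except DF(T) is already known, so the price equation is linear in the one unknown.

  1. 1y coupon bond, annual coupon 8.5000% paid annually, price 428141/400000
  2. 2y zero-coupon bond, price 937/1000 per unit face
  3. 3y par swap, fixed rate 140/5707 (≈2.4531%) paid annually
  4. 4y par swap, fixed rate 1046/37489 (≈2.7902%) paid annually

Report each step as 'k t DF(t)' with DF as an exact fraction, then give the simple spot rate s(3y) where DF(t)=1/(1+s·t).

1 1 1973/2000
2 2 937/1000
3 3 93/100
4 4 4477/5000
s(3y) = (1/(93/100) − 1)/(3) = 7/279 ≈ 2.5090%

step 1 [1y] bond c/1=17/200: DF=(428141/400000 − 17/200·(0))/(1+17/200) = 1973/2000 ≈ 0.986500
step 2 [2y] zero: DF = P = 937/1000 ≈ 0.937000
step 3 [3y] swap r/1=140/5707: DF=(1 − 140/5707·(0.986500+0.937000))/(1+140/5707) = 93/100 ≈ 0.930000
step 4 [4y] swap r/1=1046/37489: DF=(1 − 1046/37489·(0.986500+0.937000+0.930000))/(1+1046/37489) = 4477/5000 ≈ 0.895400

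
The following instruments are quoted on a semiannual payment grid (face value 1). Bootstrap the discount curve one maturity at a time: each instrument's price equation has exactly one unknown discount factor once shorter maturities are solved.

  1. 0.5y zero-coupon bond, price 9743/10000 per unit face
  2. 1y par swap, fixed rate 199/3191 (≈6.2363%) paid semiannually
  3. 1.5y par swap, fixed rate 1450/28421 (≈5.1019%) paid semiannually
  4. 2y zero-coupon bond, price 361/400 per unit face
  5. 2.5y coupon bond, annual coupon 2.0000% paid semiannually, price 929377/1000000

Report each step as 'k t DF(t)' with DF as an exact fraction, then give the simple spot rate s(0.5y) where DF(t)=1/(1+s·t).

step 1 [0.5y] zero: DF = P = 9743/10000 ≈ 0.974300
step 2 [1y] swap r/2=199/6382: DF=(1 − 199/6382·(0.974300))/(1+199/6382) = 9403/10000 ≈ 0.940300
step 3 [1.5y] swap r/2=725/28421: DF=(1 − 725/28421·(0.974300+0.940300))/(1+725/28421) = 371/400 ≈ 0.927500
step 4 [2y] zero: DF = P = 361/400 ≈ 0.902500
step 5 [2.5y] bond c/2=1/100: DF=(929377/1000000 − 1/100·(0.974300+0.940300+0.927500+0.902500))/(1+1/100) = 8831/10000 ≈ 0.883100

1 1/2 9743/10000
2 1 9403/10000
3 3/2 371/400
4 2 361/400
5 5/2 8831/10000
s(0.5y) = (1/(9743/10000) − 1)/(1/2) = 514/9743 ≈ 5.2756%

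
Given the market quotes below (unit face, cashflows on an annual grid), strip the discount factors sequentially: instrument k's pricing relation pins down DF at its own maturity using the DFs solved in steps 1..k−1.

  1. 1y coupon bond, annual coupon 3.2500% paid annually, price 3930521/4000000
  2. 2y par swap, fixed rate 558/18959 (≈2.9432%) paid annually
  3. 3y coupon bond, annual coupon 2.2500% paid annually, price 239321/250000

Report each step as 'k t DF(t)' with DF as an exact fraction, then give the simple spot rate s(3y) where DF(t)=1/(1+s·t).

step 1 [1y] bond c/1=13/400: DF=(3930521/4000000 − 13/400·(0))/(1+13/400) = 9517/10000 ≈ 0.951700
step 2 [2y] swap r/1=558/18959: DF=(1 − 558/18959·(0.951700))/(1+558/18959) = 4721/5000 ≈ 0.944200
step 3 [3y] bond c/1=9/400: DF=(239321/250000 − 9/400·(0.951700+0.944200))/(1+9/400) = 1789/2000 ≈ 0.894500

1 1 9517/10000
2 2 4721/5000
3 3 1789/2000
s(3y) = (1/(1789/2000) − 1)/(3) = 211/5367 ≈ 3.9314%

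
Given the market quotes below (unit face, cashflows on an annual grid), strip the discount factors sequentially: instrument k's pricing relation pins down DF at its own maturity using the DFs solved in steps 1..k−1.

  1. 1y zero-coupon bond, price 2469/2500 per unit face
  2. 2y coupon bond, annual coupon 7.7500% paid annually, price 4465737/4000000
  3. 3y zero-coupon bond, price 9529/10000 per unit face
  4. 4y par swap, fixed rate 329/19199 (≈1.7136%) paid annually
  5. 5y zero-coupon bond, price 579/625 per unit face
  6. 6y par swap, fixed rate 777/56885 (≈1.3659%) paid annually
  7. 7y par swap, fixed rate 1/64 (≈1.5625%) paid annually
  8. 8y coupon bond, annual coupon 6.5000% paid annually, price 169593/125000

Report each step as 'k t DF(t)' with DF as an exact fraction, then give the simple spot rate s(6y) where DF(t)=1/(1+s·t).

step 1 [1y] zero: DF = P = 2469/2500 ≈ 0.987600
step 2 [2y] bond c/1=31/400: DF=(4465737/4000000 − 31/400·(0.987600))/(1+31/400) = 9651/10000 ≈ 0.965100
step 3 [3y] zero: DF = P = 9529/10000 ≈ 0.952900
step 4 [4y] swap r/1=329/19199: DF=(1 − 329/19199·(0.987600+0.965100+0.952900))/(1+329/19199) = 4671/5000 ≈ 0.934200
step 5 [5y] zero: DF = P = 579/625 ≈ 0.926400
step 6 [6y] swap r/1=777/56885: DF=(1 − 777/56885·(0.987600+0.965100+0.952900+0.934200+0.926400))/(1+777/56885) = 9223/10000 ≈ 0.922300
step 7 [7y] swap r/1=1/64: DF=(1 − 1/64·(0.987600+0.965100+0.952900+0.934200+0.926400+0.922300))/(1+1/64) = 8971/10000 ≈ 0.897100
step 8 [8y] bond c/1=13/200: DF=(169593/125000 − 13/200·(0.987600+0.965100+0.952900+0.934200+0.926400+0.922300+0.897100))/(1+13/200) = 109/125 ≈ 0.872000

1 1 2469/2500
2 2 9651/10000
3 3 9529/10000
4 4 4671/5000
5 5 579/625
6 6 9223/10000
7 7 8971/10000
8 8 109/125
s(6y) = (1/(9223/10000) − 1)/(6) = 259/18446 ≈ 1.4041%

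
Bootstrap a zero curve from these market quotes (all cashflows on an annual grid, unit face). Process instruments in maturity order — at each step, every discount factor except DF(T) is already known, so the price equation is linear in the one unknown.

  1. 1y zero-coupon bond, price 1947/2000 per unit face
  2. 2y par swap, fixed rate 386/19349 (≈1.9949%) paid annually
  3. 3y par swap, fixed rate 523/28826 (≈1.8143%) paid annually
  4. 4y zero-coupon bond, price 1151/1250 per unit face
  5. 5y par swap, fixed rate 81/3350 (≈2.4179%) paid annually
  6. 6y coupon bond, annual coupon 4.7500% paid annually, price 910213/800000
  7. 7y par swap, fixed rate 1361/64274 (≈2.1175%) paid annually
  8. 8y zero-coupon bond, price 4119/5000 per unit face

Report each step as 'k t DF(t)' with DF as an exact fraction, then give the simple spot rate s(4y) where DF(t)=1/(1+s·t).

step 1 [1y] zero: DF = P = 1947/2000 ≈ 0.973500
step 2 [2y] swap r/1=386/19349: DF=(1 − 386/19349·(0.973500))/(1+386/19349) = 4807/5000 ≈ 0.961400
step 3 [3y] swap r/1=523/28826: DF=(1 − 523/28826·(0.973500+0.961400))/(1+523/28826) = 9477/10000 ≈ 0.947700
step 4 [4y] zero: DF = P = 1151/1250 ≈ 0.920800
step 5 [5y] swap r/1=81/3350: DF=(1 − 81/3350·(0.973500+0.961400+0.947700+0.920800))/(1+81/3350) = 4433/5000 ≈ 0.886600
step 6 [6y] bond c/1=19/400: DF=(910213/800000 − 19/400·(0.973500+0.961400+0.947700+0.920800+0.886600))/(1+19/400) = 1747/2000 ≈ 0.873500
step 7 [7y] swap r/1=1361/64274: DF=(1 − 1361/64274·(0.973500+0.961400+0.947700+0.920800+0.886600+0.873500))/(1+1361/64274) = 8639/10000 ≈ 0.863900
step 8 [8y] zero: DF = P = 4119/5000 ≈ 0.823800

1 1 1947/2000
2 2 4807/5000
3 3 9477/10000
4 4 1151/1250
5 5 4433/5000
6 6 1747/2000
7 7 8639/10000
8 8 4119/5000
s(4y) = (1/(1151/1250) − 1)/(4) = 99/4604 ≈ 2.1503%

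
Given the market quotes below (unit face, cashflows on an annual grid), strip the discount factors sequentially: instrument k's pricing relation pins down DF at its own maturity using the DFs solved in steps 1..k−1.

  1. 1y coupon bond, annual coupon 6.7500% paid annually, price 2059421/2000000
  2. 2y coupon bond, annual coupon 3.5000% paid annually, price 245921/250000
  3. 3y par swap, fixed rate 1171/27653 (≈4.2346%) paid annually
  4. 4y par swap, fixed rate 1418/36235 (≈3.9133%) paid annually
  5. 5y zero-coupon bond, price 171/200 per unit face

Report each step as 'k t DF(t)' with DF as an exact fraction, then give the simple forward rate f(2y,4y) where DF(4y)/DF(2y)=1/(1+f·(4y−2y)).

step 1 [1y] bond c/1=27/400: DF=(2059421/2000000 − 27/400·(0))/(1+27/400) = 4823/5000 ≈ 0.964600
step 2 [2y] bond c/1=7/200: DF=(245921/250000 − 7/200·(0.964600))/(1+7/200) = 4589/5000 ≈ 0.917800
step 3 [3y] swap r/1=1171/27653: DF=(1 − 1171/27653·(0.964600+0.917800))/(1+1171/27653) = 8829/10000 ≈ 0.882900
step 4 [4y] swap r/1=1418/36235: DF=(1 − 1418/36235·(0.964600+0.917800+0.882900))/(1+1418/36235) = 4291/5000 ≈ 0.858200
step 5 [5y] zero: DF = P = 171/200 ≈ 0.855000

1 1 4823/5000
2 2 4589/5000
3 3 8829/10000
4 4 4291/5000
5 5 171/200
f(2y,4y) = ((4589/5000)/(4291/5000) − 1)/(2) = 149/4291 ≈ 3.4724%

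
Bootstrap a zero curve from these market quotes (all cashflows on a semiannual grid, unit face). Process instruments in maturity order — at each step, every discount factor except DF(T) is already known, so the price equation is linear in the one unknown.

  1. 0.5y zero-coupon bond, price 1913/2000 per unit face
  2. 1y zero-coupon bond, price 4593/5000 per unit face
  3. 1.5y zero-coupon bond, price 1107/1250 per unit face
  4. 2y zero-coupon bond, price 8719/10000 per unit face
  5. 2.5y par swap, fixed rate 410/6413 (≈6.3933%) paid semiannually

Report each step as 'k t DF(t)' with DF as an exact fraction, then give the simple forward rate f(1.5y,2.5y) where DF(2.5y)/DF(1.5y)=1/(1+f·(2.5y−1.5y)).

1 1/2 1913/2000
2 1 4593/5000
3 3/2 1107/1250
4 2 8719/10000
5 5/2 1713/2000
f(1.5y,2.5y) = ((1107/1250)/(1713/2000) − 1)/(1) = 97/2855 ≈ 3.3975%

step 1 [0.5y] zero: DF = P = 1913/2000 ≈ 0.956500
step 2 [1y] zero: DF = P = 4593/5000 ≈ 0.918600
step 3 [1.5y] zero: DF = P = 1107/1250 ≈ 0.885600
step 4 [2y] zero: DF = P = 8719/10000 ≈ 0.871900
step 5 [2.5y] swap r/2=205/6413: DF=(1 − 205/6413·(0.956500+0.918600+0.885600+0.871900))/(1+205/6413) = 1713/2000 ≈ 0.856500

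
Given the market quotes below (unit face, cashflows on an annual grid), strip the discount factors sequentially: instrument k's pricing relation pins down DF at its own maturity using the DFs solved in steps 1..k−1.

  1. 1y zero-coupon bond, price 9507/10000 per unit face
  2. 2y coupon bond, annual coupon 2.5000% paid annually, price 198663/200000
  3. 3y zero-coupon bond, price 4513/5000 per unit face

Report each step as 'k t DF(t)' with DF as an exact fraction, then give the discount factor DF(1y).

1 1 9507/10000
2 2 9459/10000
3 3 4513/5000
DF(1y) = 9507/10000 ≈ 0.950700

step 1 [1y] zero: DF = P = 9507/10000 ≈ 0.950700
step 2 [2y] bond c/1=1/40: DF=(198663/200000 − 1/40·(0.950700))/(1+1/40) = 9459/10000 ≈ 0.945900
step 3 [3y] zero: DF = P = 4513/5000 ≈ 0.902600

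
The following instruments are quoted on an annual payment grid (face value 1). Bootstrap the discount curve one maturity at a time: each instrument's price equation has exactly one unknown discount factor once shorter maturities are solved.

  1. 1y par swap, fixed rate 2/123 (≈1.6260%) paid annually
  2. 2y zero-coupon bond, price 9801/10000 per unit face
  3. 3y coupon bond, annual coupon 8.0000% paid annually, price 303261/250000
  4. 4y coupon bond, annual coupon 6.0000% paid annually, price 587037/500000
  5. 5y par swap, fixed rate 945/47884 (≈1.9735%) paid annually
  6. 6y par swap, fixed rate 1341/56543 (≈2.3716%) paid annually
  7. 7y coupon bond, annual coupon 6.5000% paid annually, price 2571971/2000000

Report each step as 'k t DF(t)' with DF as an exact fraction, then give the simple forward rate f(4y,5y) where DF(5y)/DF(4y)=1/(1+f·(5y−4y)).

1 1 123/125
2 2 9801/10000
3 3 9777/10000
4 4 9411/10000
5 5 1811/2000
6 6 8659/10000
7 7 539/625
f(4y,5y) = ((9411/10000)/(1811/2000) − 1)/(1) = 356/9055 ≈ 3.9315%

step 1 [1y] swap r/1=2/123: DF=(1 − 2/123·(0))/(1+2/123) = 123/125 ≈ 0.984000
step 2 [2y] zero: DF = P = 9801/10000 ≈ 0.980100
step 3 [3y] bond c/1=2/25: DF=(303261/250000 − 2/25·(0.984000+0.980100))/(1+2/25) = 9777/10000 ≈ 0.977700
step 4 [4y] bond c/1=3/50: DF=(587037/500000 − 3/50·(0.984000+0.980100+0.977700))/(1+3/50) = 9411/10000 ≈ 0.941100
step 5 [5y] swap r/1=945/47884: DF=(1 − 945/47884·(0.984000+0.980100+0.977700+0.941100))/(1+945/47884) = 1811/2000 ≈ 0.905500
step 6 [6y] swap r/1=1341/56543: DF=(1 − 1341/56543·(0.984000+0.980100+0.977700+0.941100+0.905500))/(1+1341/56543) = 8659/10000 ≈ 0.865900
step 7 [7y] bond c/1=13/200: DF=(2571971/2000000 − 13/200·(0.984000+0.980100+0.977700+0.941100+0.905500+0.865900))/(1+13/200) = 539/625 ≈ 0.862400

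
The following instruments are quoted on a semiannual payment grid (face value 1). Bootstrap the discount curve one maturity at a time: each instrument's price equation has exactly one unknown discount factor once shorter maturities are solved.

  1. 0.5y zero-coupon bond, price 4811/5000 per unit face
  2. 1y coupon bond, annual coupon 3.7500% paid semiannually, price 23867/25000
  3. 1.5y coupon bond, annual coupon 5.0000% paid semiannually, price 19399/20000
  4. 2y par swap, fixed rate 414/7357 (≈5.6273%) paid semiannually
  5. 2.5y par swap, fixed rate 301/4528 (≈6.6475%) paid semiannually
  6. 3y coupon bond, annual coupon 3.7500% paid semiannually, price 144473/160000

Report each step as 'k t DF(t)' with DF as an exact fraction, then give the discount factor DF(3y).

1 1/2 4811/5000
2 1 4597/5000
3 3/2 2251/2500
4 2 1793/2000
5 5/2 1699/2000
6 3 803/1000
DF(3y) = 803/1000 ≈ 0.803000

step 1 [0.5y] zero: DF = P = 4811/5000 ≈ 0.962200
step 2 [1y] bond c/2=3/160: DF=(23867/25000 − 3/160·(0.962200))/(1+3/160) = 4597/5000 ≈ 0.919400
step 3 [1.5y] bond c/2=1/40: DF=(19399/20000 − 1/40·(0.962200+0.919400))/(1+1/40) = 2251/2500 ≈ 0.900400
step 4 [2y] swap r/2=207/7357: DF=(1 − 207/7357·(0.962200+0.919400+0.900400))/(1+207/7357) = 1793/2000 ≈ 0.896500
step 5 [2.5y] swap r/2=301/9056: DF=(1 − 301/9056·(0.962200+0.919400+0.900400+0.896500))/(1+301/9056) = 1699/2000 ≈ 0.849500
step 6 [3y] bond c/2=3/160: DF=(144473/160000 − 3/160·(0.962200+0.919400+0.900400+0.896500+0.849500))/(1+3/160) = 803/1000 ≈ 0.803000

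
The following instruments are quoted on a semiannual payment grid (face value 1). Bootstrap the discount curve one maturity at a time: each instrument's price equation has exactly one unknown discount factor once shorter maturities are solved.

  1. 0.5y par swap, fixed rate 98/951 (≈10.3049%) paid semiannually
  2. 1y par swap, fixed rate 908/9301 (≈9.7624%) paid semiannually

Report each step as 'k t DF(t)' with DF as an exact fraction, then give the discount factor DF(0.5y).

step 1 [0.5y] swap r/2=49/951: DF=(1 − 49/951·(0))/(1+49/951) = 951/1000 ≈ 0.951000
step 2 [1y] swap r/2=454/9301: DF=(1 − 454/9301·(0.951000))/(1+454/9301) = 2273/2500 ≈ 0.909200

1 1/2 951/1000
2 1 2273/2500
DF(0.5y) = 951/1000 ≈ 0.951000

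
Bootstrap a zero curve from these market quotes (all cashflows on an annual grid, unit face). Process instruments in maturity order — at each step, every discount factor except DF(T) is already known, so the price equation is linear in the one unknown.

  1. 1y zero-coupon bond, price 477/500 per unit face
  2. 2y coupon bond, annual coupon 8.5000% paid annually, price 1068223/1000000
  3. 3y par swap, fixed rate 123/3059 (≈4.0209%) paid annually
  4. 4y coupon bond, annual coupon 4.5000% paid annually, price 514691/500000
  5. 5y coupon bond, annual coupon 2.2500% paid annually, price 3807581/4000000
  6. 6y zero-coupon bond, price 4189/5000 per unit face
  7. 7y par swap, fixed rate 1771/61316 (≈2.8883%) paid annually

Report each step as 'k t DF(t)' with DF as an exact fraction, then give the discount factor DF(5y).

1 1 477/500
2 2 4549/5000
3 3 8893/10000
4 4 1733/2000
5 5 8513/10000
6 6 4189/5000
7 7 8229/10000
DF(5y) = 8513/10000 ≈ 0.851300

step 1 [1y] zero: DF = P = 477/500 ≈ 0.954000
step 2 [2y] bond c/1=17/200: DF=(1068223/1000000 − 17/200·(0.954000))/(1+17/200) = 4549/5000 ≈ 0.909800
step 3 [3y] swap r/1=123/3059: DF=(1 − 123/3059·(0.954000+0.909800))/(1+123/3059) = 8893/10000 ≈ 0.889300
step 4 [4y] bond c/1=9/200: DF=(514691/500000 − 9/200·(0.954000+0.909800+0.889300))/(1+9/200) = 1733/2000 ≈ 0.866500
step 5 [5y] bond c/1=9/400: DF=(3807581/4000000 − 9/400·(0.954000+0.909800+0.889300+0.866500))/(1+9/400) = 8513/10000 ≈ 0.851300
step 6 [6y] zero: DF = P = 4189/5000 ≈ 0.837800
step 7 [7y] swap r/1=1771/61316: DF=(1 − 1771/61316·(0.954000+0.909800+0.889300+0.866500+0.851300+0.837800))/(1+1771/61316) = 8229/10000 ≈ 0.822900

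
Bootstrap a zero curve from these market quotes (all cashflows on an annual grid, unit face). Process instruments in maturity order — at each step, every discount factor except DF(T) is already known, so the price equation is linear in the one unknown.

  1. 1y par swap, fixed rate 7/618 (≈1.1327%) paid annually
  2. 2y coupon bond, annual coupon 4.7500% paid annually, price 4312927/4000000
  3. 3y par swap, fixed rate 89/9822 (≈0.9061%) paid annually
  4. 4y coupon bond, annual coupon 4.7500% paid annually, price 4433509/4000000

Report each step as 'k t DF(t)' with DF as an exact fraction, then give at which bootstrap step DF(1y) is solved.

1 1 618/625
2 2 1969/2000
3 3 9733/10000
4 4 1849/2000
DF(1y) is solved at step 1

step 1 [1y] swap r/1=7/618: DF=(1 − 7/618·(0))/(1+7/618) = 618/625 ≈ 0.988800
step 2 [2y] bond c/1=19/400: DF=(4312927/4000000 − 19/400·(0.988800))/(1+19/400) = 1969/2000 ≈ 0.984500
step 3 [3y] swap r/1=89/9822: DF=(1 − 89/9822·(0.988800+0.984500))/(1+89/9822) = 9733/10000 ≈ 0.973300
step 4 [4y] bond c/1=19/400: DF=(4433509/4000000 − 19/400·(0.988800+0.984500+0.973300))/(1+19/400) = 1849/2000 ≈ 0.924500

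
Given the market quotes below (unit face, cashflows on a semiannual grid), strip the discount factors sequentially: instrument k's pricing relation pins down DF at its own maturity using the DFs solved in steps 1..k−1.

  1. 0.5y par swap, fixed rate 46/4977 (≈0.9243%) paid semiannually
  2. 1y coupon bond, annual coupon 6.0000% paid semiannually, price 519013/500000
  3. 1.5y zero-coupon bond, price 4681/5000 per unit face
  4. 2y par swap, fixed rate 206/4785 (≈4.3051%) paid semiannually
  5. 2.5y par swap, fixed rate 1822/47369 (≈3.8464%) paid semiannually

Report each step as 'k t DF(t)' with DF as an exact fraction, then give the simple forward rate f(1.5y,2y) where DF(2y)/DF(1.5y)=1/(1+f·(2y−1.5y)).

1 1/2 4977/5000
2 1 2447/2500
3 3/2 4681/5000
4 2 1147/1250
5 5/2 9089/10000
f(1.5y,2y) = ((4681/5000)/(1147/1250) − 1)/(1/2) = 3/74 ≈ 4.0541%

step 1 [0.5y] swap r/2=23/4977: DF=(1 − 23/4977·(0))/(1+23/4977) = 4977/5000 ≈ 0.995400
step 2 [1y] bond c/2=3/100: DF=(519013/500000 − 3/100·(0.995400))/(1+3/100) = 2447/2500 ≈ 0.978800
step 3 [1.5y] zero: DF = P = 4681/5000 ≈ 0.936200
step 4 [2y] swap r/2=103/4785: DF=(1 − 103/4785·(0.995400+0.978800+0.936200))/(1+103/4785) = 1147/1250 ≈ 0.917600
step 5 [2.5y] swap r/2=911/47369: DF=(1 − 911/47369·(0.995400+0.978800+0.936200+0.917600))/(1+911/47369) = 9089/10000 ≈ 0.908900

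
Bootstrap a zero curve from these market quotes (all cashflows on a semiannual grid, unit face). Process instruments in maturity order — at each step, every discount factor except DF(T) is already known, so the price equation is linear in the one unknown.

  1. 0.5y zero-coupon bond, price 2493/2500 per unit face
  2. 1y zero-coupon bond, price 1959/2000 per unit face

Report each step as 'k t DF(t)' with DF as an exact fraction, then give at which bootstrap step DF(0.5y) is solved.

1 1/2 2493/2500
2 1 1959/2000
DF(0.5y) is solved at step 1

step 1 [0.5y] zero: DF = P = 2493/2500 ≈ 0.997200
step 2 [1y] zero: DF = P = 1959/2000 ≈ 0.979500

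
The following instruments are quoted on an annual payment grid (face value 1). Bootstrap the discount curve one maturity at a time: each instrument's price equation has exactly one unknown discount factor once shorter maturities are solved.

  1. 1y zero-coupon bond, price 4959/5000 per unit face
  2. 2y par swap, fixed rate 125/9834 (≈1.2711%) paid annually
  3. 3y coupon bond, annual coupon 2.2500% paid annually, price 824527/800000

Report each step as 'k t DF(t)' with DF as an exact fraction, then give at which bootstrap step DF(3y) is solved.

1 1 4959/5000
2 2 39/40
3 3 9647/10000
DF(3y) is solved at step 3

step 1 [1y] zero: DF = P = 4959/5000 ≈ 0.991800
step 2 [2y] swap r/1=125/9834: DF=(1 − 125/9834·(0.991800))/(1+125/9834) = 39/40 ≈ 0.975000
step 3 [3y] bond c/1=9/400: DF=(824527/800000 − 9/400·(0.991800+0.975000))/(1+9/400) = 9647/10000 ≈ 0.964700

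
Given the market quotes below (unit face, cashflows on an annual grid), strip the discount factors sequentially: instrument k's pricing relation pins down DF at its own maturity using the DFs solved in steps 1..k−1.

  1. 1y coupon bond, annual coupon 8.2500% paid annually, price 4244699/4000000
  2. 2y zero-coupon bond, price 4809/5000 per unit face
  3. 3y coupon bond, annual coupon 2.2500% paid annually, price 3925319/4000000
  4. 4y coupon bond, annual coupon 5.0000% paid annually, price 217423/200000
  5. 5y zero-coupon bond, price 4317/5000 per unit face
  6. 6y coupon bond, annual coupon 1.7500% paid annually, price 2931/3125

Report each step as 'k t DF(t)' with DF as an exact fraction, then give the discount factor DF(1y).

step 1 [1y] bond c/1=33/400: DF=(4244699/4000000 − 33/400·(0))/(1+33/400) = 9803/10000 ≈ 0.980300
step 2 [2y] zero: DF = P = 4809/5000 ≈ 0.961800
step 3 [3y] bond c/1=9/400: DF=(3925319/4000000 − 9/400·(0.980300+0.961800))/(1+9/400) = 917/1000 ≈ 0.917000
step 4 [4y] bond c/1=1/20: DF=(217423/200000 − 1/20·(0.980300+0.961800+0.917000))/(1+1/20) = 562/625 ≈ 0.899200
step 5 [5y] zero: DF = P = 4317/5000 ≈ 0.863400
step 6 [6y] bond c/1=7/400: DF=(2931/3125 − 7/400·(0.980300+0.961800+0.917000+0.899200+0.863400))/(1+7/400) = 8423/10000 ≈ 0.842300

1 1 9803/10000
2 2 4809/5000
3 3 917/1000
4 4 562/625
5 5 4317/5000
6 6 8423/10000
DF(1y) = 9803/10000 ≈ 0.980300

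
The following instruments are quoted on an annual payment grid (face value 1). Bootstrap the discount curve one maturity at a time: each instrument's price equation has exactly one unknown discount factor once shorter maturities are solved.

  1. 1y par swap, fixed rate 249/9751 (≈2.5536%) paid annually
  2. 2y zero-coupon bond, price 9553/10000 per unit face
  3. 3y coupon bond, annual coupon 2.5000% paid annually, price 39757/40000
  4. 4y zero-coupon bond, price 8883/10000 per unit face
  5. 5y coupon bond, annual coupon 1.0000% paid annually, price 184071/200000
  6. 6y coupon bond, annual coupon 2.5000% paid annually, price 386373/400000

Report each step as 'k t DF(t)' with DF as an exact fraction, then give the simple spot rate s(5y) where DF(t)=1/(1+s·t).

step 1 [1y] swap r/1=249/9751: DF=(1 − 249/9751·(0))/(1+249/9751) = 9751/10000 ≈ 0.975100
step 2 [2y] zero: DF = P = 9553/10000 ≈ 0.955300
step 3 [3y] bond c/1=1/40: DF=(39757/40000 − 1/40·(0.975100+0.955300))/(1+1/40) = 4613/5000 ≈ 0.922600
step 4 [4y] zero: DF = P = 8883/10000 ≈ 0.888300
step 5 [5y] bond c/1=1/100: DF=(184071/200000 − 1/100·(0.975100+0.955300+0.922600+0.888300))/(1+1/100) = 4371/5000 ≈ 0.874200
step 6 [6y] bond c/1=1/40: DF=(386373/400000 − 1/40·(0.975100+0.955300+0.922600+0.888300+0.874200))/(1+1/40) = 4149/5000 ≈ 0.829800

1 1 9751/10000
2 2 9553/10000
3 3 4613/5000
4 4 8883/10000
5 5 4371/5000
6 6 4149/5000
s(5y) = (1/(4371/5000) − 1)/(5) = 629/21855 ≈ 2.8781%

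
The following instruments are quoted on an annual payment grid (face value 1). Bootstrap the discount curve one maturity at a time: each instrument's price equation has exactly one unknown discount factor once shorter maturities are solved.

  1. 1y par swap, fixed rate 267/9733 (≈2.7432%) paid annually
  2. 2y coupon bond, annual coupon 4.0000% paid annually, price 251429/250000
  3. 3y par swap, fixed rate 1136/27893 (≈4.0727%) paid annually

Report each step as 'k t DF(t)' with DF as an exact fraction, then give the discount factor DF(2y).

step 1 [1y] swap r/1=267/9733: DF=(1 − 267/9733·(0))/(1+267/9733) = 9733/10000 ≈ 0.973300
step 2 [2y] bond c/1=1/25: DF=(251429/250000 − 1/25·(0.973300))/(1+1/25) = 581/625 ≈ 0.929600
step 3 [3y] swap r/1=1136/27893: DF=(1 − 1136/27893·(0.973300+0.929600))/(1+1136/27893) = 554/625 ≈ 0.886400

1 1 9733/10000
2 2 581/625
3 3 554/625
DF(2y) = 581/625 ≈ 0.929600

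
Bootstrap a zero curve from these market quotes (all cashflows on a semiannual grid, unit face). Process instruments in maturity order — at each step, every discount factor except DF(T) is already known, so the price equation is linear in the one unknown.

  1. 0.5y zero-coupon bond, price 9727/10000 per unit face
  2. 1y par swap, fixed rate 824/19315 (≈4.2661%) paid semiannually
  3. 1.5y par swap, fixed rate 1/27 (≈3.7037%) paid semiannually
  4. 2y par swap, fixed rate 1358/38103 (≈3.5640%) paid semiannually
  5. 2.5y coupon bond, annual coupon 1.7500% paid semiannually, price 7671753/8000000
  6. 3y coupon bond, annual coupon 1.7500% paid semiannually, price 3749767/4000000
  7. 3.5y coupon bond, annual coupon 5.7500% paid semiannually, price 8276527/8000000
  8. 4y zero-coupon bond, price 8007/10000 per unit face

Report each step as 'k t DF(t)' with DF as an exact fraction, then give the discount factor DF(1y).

1 1/2 9727/10000
2 1 2397/2500
3 3/2 9467/10000
4 2 9321/10000
5 5/2 1147/1250
6 3 8883/10000
7 7/2 8487/10000
8 4 8007/10000
DF(1y) = 2397/2500 ≈ 0.958800

step 1 [0.5y] zero: DF = P = 9727/10000 ≈ 0.972700
step 2 [1y] swap r/2=412/19315: DF=(1 − 412/19315·(0.972700))/(1+412/19315) = 2397/2500 ≈ 0.958800
step 3 [1.5y] swap r/2=1/54: DF=(1 − 1/54·(0.972700+0.958800))/(1+1/54) = 9467/10000 ≈ 0.946700
step 4 [2y] swap r/2=679/38103: DF=(1 − 679/38103·(0.972700+0.958800+0.946700))/(1+679/38103) = 9321/10000 ≈ 0.932100
step 5 [2.5y] bond c/2=7/800: DF=(7671753/8000000 − 7/800·(0.972700+0.958800+0.946700+0.932100))/(1+7/800) = 1147/1250 ≈ 0.917600
step 6 [3y] bond c/2=7/800: DF=(3749767/4000000 − 7/800·(0.972700+0.958800+0.946700+0.932100+0.917600))/(1+7/800) = 8883/10000 ≈ 0.888300
step 7 [3.5y] bond c/2=23/800: DF=(8276527/8000000 − 23/800·(0.972700+0.958800+0.946700+0.932100+0.917600+0.888300))/(1+23/800) = 8487/10000 ≈ 0.848700
step 8 [4y] zero: DF = P = 8007/10000 ≈ 0.800700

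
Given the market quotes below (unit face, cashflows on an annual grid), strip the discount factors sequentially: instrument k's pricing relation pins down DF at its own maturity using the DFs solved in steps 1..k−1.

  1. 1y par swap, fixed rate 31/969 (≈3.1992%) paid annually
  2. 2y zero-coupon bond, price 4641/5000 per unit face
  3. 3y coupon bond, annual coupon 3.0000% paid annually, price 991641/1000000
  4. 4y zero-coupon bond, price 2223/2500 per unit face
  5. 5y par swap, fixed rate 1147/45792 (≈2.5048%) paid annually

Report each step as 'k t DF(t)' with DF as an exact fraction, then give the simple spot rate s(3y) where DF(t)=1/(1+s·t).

1 1 969/1000
2 2 4641/5000
3 3 363/400
4 4 2223/2500
5 5 8853/10000
s(3y) = (1/(363/400) − 1)/(3) = 37/1089 ≈ 3.3976%

step 1 [1y] swap r/1=31/969: DF=(1 − 31/969·(0))/(1+31/969) = 969/1000 ≈ 0.969000
step 2 [2y] zero: DF = P = 4641/5000 ≈ 0.928200
step 3 [3y] bond c/1=3/100: DF=(991641/1000000 − 3/100·(0.969000+0.928200))/(1+3/100) = 363/400 ≈ 0.907500
step 4 [4y] zero: DF = P = 2223/2500 ≈ 0.889200
step 5 [5y] swap r/1=1147/45792: DF=(1 − 1147/45792·(0.969000+0.928200+0.907500+0.889200))/(1+1147/45792) = 8853/10000 ≈ 0.885300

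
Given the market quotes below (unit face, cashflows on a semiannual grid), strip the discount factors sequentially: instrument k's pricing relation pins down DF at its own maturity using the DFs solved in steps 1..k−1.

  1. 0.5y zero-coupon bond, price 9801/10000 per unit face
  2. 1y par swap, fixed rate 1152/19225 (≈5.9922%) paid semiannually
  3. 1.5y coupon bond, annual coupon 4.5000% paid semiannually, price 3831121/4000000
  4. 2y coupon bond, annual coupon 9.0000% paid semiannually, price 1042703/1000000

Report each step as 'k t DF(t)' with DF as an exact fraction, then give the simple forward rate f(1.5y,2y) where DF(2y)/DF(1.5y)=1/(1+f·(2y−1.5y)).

1 1/2 9801/10000
2 1 589/625
3 3/2 559/625
4 2 1753/2000
f(1.5y,2y) = ((559/625)/(1753/2000) − 1)/(1/2) = 358/8765 ≈ 4.0844%

step 1 [0.5y] zero: DF = P = 9801/10000 ≈ 0.980100
step 2 [1y] swap r/2=576/19225: DF=(1 − 576/19225·(0.980100))/(1+576/19225) = 589/625 ≈ 0.942400
step 3 [1.5y] bond c/2=9/400: DF=(3831121/4000000 − 9/400·(0.980100+0.942400))/(1+9/400) = 559/625 ≈ 0.894400
step 4 [2y] bond c/2=9/200: DF=(1042703/1000000 − 9/200·(0.980100+0.942400+0.894400))/(1+9/200) = 1753/2000 ≈ 0.876500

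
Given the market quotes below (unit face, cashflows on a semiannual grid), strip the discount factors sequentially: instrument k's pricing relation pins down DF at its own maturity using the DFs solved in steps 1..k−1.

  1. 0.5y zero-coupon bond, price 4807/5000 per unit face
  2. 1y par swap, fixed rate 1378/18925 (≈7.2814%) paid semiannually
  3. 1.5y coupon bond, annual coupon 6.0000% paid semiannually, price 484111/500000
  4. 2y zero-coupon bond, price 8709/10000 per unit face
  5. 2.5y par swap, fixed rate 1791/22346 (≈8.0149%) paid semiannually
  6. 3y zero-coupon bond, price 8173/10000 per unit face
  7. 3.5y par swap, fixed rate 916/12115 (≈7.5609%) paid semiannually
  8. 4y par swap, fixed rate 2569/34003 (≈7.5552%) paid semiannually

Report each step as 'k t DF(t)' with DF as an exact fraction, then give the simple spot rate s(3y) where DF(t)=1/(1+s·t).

1 1/2 4807/5000
2 1 9311/10000
3 3/2 8849/10000
4 2 8709/10000
5 5/2 8209/10000
6 3 8173/10000
7 7/2 771/1000
8 4 7431/10000
s(3y) = (1/(8173/10000) − 1)/(3) = 609/8173 ≈ 7.4514%

step 1 [0.5y] zero: DF = P = 4807/5000 ≈ 0.961400
step 2 [1y] swap r/2=689/18925: DF=(1 − 689/18925·(0.961400))/(1+689/18925) = 9311/10000 ≈ 0.931100
step 3 [1.5y] bond c/2=3/100: DF=(484111/500000 − 3/100·(0.961400+0.931100))/(1+3/100) = 8849/10000 ≈ 0.884900
step 4 [2y] zero: DF = P = 8709/10000 ≈ 0.870900
step 5 [2.5y] swap r/2=1791/44692: DF=(1 − 1791/44692·(0.961400+0.931100+0.884900+0.870900))/(1+1791/44692) = 8209/10000 ≈ 0.820900
step 6 [3y] zero: DF = P = 8173/10000 ≈ 0.817300
step 7 [3.5y] swap r/2=458/12115: DF=(1 − 458/12115·(0.961400+0.931100+0.884900+0.870900+0.820900+0.817300))/(1+458/12115) = 771/1000 ≈ 0.771000
step 8 [4y] swap r/2=2569/68006: DF=(1 − 2569/68006·(0.961400+0.931100+0.884900+0.870900+0.820900+0.817300+0.771000))/(1+2569/68006) = 7431/10000 ≈ 0.743100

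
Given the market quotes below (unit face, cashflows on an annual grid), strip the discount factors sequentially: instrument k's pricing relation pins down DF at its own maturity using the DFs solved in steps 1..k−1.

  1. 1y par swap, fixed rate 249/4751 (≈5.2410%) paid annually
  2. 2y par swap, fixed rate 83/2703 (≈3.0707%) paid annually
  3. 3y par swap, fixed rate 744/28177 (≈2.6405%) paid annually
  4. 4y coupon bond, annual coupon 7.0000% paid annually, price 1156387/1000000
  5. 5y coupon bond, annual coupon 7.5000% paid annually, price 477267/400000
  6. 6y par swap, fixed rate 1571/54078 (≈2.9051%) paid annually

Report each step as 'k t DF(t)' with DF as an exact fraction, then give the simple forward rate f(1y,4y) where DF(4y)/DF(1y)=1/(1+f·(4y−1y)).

1 1 4751/5000
2 2 9419/10000
3 3 1157/1250
4 4 2241/2500
5 5 2127/2500
6 6 8429/10000
f(1y,4y) = ((4751/5000)/(2241/2500) − 1)/(3) = 269/13446 ≈ 2.0006%

step 1 [1y] swap r/1=249/4751: DF=(1 − 249/4751·(0))/(1+249/4751) = 4751/5000 ≈ 0.950200
step 2 [2y] swap r/1=83/2703: DF=(1 − 83/2703·(0.950200))/(1+83/2703) = 9419/10000 ≈ 0.941900
step 3 [3y] swap r/1=744/28177: DF=(1 − 744/28177·(0.950200+0.941900))/(1+744/28177) = 1157/1250 ≈ 0.925600
step 4 [4y] bond c/1=7/100: DF=(1156387/1000000 − 7/100·(0.950200+0.941900+0.925600))/(1+7/100) = 2241/2500 ≈ 0.896400
step 5 [5y] bond c/1=3/40: DF=(477267/400000 − 3/40·(0.950200+0.941900+0.925600+0.896400))/(1+3/40) = 2127/2500 ≈ 0.850800
step 6 [6y] swap r/1=1571/54078: DF=(1 − 1571/54078·(0.950200+0.941900+0.925600+0.896400+0.850800))/(1+1571/54078) = 8429/10000 ≈ 0.842900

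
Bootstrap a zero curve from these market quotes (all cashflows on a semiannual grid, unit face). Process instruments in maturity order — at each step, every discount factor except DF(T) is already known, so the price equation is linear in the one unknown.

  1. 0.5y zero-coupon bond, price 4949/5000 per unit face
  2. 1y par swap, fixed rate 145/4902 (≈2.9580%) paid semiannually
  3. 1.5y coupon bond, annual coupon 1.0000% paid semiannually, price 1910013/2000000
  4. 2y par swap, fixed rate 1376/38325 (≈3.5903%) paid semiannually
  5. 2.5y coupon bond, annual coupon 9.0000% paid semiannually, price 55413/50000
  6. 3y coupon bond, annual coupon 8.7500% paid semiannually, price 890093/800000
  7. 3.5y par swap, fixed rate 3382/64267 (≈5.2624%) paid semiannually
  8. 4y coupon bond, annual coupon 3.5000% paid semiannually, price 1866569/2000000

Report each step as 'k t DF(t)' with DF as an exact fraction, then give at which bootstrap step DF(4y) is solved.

1 1/2 4949/5000
2 1 971/1000
3 3/2 1881/2000
4 2 582/625
5 5/2 1791/2000
6 3 4339/5000
7 7/2 8309/10000
8 4 8067/10000
DF(4y) is solved at step 8

step 1 [0.5y] zero: DF = P = 4949/5000 ≈ 0.989800
step 2 [1y] swap r/2=145/9804: DF=(1 − 145/9804·(0.989800))/(1+145/9804) = 971/1000 ≈ 0.971000
step 3 [1.5y] bond c/2=1/200: DF=(1910013/2000000 − 1/200·(0.989800+0.971000))/(1+1/200) = 1881/2000 ≈ 0.940500
step 4 [2y] swap r/2=688/38325: DF=(1 − 688/38325·(0.989800+0.971000+0.940500))/(1+688/38325) = 582/625 ≈ 0.931200
step 5 [2.5y] bond c/2=9/200: DF=(55413/50000 − 9/200·(0.989800+0.971000+0.940500+0.931200))/(1+9/200) = 1791/2000 ≈ 0.895500
step 6 [3y] bond c/2=7/160: DF=(890093/800000 − 7/160·(0.989800+0.971000+0.940500+0.931200+0.895500))/(1+7/160) = 4339/5000 ≈ 0.867800
step 7 [3.5y] swap r/2=1691/64267: DF=(1 − 1691/64267·(0.989800+0.971000+0.940500+0.931200+0.895500+0.867800))/(1+1691/64267) = 8309/10000 ≈ 0.830900
step 8 [4y] bond c/2=7/400: DF=(1866569/2000000 − 7/400·(0.989800+0.971000+0.940500+0.931200+0.895500+0.867800+0.830900))/(1+7/400) = 8067/10000 ≈ 0.806700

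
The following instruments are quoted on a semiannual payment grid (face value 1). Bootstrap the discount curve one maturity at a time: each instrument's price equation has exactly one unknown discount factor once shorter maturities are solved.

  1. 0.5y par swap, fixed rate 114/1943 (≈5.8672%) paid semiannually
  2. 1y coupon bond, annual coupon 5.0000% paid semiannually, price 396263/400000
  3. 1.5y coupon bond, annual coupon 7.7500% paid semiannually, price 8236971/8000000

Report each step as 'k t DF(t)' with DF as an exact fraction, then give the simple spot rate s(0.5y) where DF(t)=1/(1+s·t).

step 1 [0.5y] swap r/2=57/1943: DF=(1 − 57/1943·(0))/(1+57/1943) = 1943/2000 ≈ 0.971500
step 2 [1y] bond c/2=1/40: DF=(396263/400000 − 1/40·(0.971500))/(1+1/40) = 2357/2500 ≈ 0.942800
step 3 [1.5y] bond c/2=31/800: DF=(8236971/8000000 − 31/800·(0.971500+0.942800))/(1+31/800) = 4599/5000 ≈ 0.919800

1 1/2 1943/2000
2 1 2357/2500
3 3/2 4599/5000
s(0.5y) = (1/(1943/2000) − 1)/(1/2) = 114/1943 ≈ 5.8672%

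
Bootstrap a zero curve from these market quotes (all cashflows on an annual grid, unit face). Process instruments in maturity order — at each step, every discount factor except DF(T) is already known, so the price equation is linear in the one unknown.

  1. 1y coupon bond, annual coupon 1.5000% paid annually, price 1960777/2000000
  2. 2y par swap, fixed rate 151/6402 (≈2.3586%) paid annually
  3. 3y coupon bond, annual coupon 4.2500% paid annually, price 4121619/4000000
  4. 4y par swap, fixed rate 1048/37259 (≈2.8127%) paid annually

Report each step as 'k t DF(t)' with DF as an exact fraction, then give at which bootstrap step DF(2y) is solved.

step 1 [1y] bond c/1=3/200: DF=(1960777/2000000 − 3/200·(0))/(1+3/200) = 9659/10000 ≈ 0.965900
step 2 [2y] swap r/1=151/6402: DF=(1 − 151/6402·(0.965900))/(1+151/6402) = 9547/10000 ≈ 0.954700
step 3 [3y] bond c/1=17/400: DF=(4121619/4000000 − 17/400·(0.965900+0.954700))/(1+17/400) = 9101/10000 ≈ 0.910100
step 4 [4y] swap r/1=1048/37259: DF=(1 − 1048/37259·(0.965900+0.954700+0.910100))/(1+1048/37259) = 1119/1250 ≈ 0.895200

1 1 9659/10000
2 2 9547/10000
3 3 9101/10000
4 4 1119/1250
DF(2y) is solved at step 2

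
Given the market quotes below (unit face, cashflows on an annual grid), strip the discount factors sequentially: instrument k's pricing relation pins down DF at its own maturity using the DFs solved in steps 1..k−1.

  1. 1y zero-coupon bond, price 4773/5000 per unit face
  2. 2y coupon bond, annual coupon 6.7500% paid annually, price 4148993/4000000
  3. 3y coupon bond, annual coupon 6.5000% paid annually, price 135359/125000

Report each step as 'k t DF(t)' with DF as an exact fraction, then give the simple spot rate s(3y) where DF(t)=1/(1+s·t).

step 1 [1y] zero: DF = P = 4773/5000 ≈ 0.954600
step 2 [2y] bond c/1=27/400: DF=(4148993/4000000 − 27/400·(0.954600))/(1+27/400) = 9113/10000 ≈ 0.911300
step 3 [3y] bond c/1=13/200: DF=(135359/125000 − 13/200·(0.954600+0.911300))/(1+13/200) = 9029/10000 ≈ 0.902900

1 1 4773/5000
2 2 9113/10000
3 3 9029/10000
s(3y) = (1/(9029/10000) − 1)/(3) = 971/27087 ≈ 3.5847%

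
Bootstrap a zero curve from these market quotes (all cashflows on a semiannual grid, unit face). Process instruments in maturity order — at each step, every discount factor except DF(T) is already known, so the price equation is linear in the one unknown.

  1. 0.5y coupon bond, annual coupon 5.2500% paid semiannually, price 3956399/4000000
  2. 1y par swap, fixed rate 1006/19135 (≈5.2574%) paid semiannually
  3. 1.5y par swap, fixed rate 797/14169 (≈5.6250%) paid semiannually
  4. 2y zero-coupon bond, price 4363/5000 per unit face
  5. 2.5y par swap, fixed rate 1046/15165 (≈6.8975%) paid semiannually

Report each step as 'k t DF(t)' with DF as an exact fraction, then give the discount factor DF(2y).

step 1 [0.5y] bond c/2=21/800: DF=(3956399/4000000 − 21/800·(0))/(1+21/800) = 4819/5000 ≈ 0.963800
step 2 [1y] swap r/2=503/19135: DF=(1 − 503/19135·(0.963800))/(1+503/19135) = 9497/10000 ≈ 0.949700
step 3 [1.5y] swap r/2=797/28338: DF=(1 − 797/28338·(0.963800+0.949700))/(1+797/28338) = 9203/10000 ≈ 0.920300
step 4 [2y] zero: DF = P = 4363/5000 ≈ 0.872600
step 5 [2.5y] swap r/2=523/15165: DF=(1 − 523/15165·(0.963800+0.949700+0.920300+0.872600))/(1+523/15165) = 8431/10000 ≈ 0.843100

1 1/2 4819/5000
2 1 9497/10000
3 3/2 9203/10000
4 2 4363/5000
5 5/2 8431/10000
DF(2y) = 4363/5000 ≈ 0.872600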